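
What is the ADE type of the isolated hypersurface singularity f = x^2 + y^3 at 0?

A2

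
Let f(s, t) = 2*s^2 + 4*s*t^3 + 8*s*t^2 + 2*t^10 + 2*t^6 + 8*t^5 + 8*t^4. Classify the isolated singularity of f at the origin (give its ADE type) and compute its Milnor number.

The Hessian of f at 0 has rank 1. Corank 1: A-series; mu = 9 gives A_9.

Type A_{9}, Milnor number mu = 9.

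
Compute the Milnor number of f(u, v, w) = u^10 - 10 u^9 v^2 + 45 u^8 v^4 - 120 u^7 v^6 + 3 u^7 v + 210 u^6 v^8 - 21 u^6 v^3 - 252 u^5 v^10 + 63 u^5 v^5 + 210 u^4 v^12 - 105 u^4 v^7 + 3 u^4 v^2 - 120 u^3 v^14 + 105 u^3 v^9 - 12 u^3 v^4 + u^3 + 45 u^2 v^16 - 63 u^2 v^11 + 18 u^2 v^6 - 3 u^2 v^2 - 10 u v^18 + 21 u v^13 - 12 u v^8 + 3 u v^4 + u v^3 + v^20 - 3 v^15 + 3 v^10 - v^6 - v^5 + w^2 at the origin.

The Hessian of f at 0 has rank 1. Corank 2; j^3 = u^3 is a perfect cube, so E-series; the 4-jet and mu = 7 give E_7.

7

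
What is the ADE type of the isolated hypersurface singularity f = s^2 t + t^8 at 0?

D_{9}

The Hessian of f at 0 has rank 0. Corank 2; j^3 = s^2*t has shape L^2 M (L != M), so D-series; mu = 9 gives D_9.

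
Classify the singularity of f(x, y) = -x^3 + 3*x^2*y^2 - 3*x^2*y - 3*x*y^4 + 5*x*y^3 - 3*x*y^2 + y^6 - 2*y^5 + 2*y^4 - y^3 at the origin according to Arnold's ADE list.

E7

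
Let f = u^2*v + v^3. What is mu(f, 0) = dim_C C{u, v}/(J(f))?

4

The Hessian of f at 0 is [[0, 0], [0, 0]] with rank 0, so corank 2. A Groebner basis of the Jacobian ideal J(f) in C{u,v} is {v^3, u^2 + 3*v^2, u*v}; counting standard monomials gives mu = 4. Corank 2; j^3 = v*(u^2 + v^2) splits into three distinct lines over C (the quadratic factor has nonzero discriminant), so D_4.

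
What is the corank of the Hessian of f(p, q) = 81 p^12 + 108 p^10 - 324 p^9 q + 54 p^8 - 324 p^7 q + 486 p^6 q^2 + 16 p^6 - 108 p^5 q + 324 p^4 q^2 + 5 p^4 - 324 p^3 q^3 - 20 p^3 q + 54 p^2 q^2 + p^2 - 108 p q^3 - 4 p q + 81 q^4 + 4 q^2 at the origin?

Hessian at 0 has rank 1.

1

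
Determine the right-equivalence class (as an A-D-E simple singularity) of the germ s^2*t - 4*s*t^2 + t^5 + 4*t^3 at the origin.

D6

The Hessian of f at 0 is [[0, 0], [0, 0]] with rank 0, so corank 2. A Groebner basis of the Jacobian ideal J(f) in C{s,t} is {s^2/5 + t^4 - 4*t^2/5, s^3 - 8*t^3, s*t - 2*t^2}; counting standard monomials gives mu = 6. Corank 2; j^3 = t*(s - 2*t)^2 has shape L^2 M (L != M), so D-series; mu = 6 gives D_6.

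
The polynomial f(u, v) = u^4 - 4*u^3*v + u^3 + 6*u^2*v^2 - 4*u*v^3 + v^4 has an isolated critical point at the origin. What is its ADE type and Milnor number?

The Hessian of f at 0 is [[0, 0], [0, 0]] with rank 0, so corank 2. A Groebner basis of the Jacobian ideal J(f) in C{u,v} is {v^4, u*v^2 - v^3/3, u^2}; counting standard monomials gives mu = 6. Corank 2; j^3 = u^3 is a perfect cube, so E-series; the 4-jet and mu = 6 give E_6.

Type E6, Milnor number mu = 6.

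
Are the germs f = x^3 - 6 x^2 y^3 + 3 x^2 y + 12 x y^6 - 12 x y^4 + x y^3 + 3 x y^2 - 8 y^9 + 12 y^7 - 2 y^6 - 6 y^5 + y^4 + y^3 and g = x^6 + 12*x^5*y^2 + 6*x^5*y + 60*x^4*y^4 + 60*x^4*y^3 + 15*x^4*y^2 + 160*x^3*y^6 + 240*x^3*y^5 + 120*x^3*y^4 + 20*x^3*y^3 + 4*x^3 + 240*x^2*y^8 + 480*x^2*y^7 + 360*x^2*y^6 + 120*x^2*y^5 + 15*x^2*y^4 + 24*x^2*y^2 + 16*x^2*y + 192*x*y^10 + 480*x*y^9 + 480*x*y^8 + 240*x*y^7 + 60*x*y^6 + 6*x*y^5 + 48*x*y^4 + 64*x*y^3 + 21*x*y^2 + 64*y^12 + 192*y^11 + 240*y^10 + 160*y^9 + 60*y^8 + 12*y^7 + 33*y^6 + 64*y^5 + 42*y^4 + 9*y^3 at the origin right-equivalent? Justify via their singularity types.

The Hessian of f at 0 is [[0, 0], [0, 0]] with rank 0, so corank 2. A Groebner basis of the Jacobian ideal J(f) in C{x,y} is {x^3 + 3*x^2*y + 6*x^2 + 12*x*y + 6*y^2, -3*x^2 + x*y^2 - 6*x*y - 3*y^2, 3*x^2 + 6*x*y + y^3 + 3*y^2}; counting standard monomials gives mu = 7. Corank 2; j^3 = (x + y)^3 is a perfect cube, so E-series; the 4-jet and mu = 7 give E_7. The Hessian of g at 0 is [[0, 0], [0, 0]] with rank 0, so corank 2. A Groebner basis of the Jacobian ideal J(g) in C{x,y} is {-x^2/4 - 5*x*y/8 + y^4 + y^3/4 - 3*y^2/8, x^3 + 27*x^2/8 + 3207*x*y/16 + 384*y^3 + 4689*y^2/16, x^2*y - 3*x^2/2 - 557*x*y/12 - 1033*y^3/12 - 265*y^2/4, x^2/2 + x*y^2 + 5*x*y/4 + y^3 + 3*y^2/4}; counting standard monomials gives mu = 7. Corank 2; j^3 = (x + y)*(2*x + 3*y)^2 has shape L^2 M (L != M), so D-series; mu = 7 gives D_7. f is E_7 but g is D_7, hence not right-equivalent.

No.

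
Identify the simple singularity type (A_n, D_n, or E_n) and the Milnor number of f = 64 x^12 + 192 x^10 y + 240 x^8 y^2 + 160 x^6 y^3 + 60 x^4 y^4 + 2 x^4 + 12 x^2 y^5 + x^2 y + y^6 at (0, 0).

Type D7, Milnor number mu = 7.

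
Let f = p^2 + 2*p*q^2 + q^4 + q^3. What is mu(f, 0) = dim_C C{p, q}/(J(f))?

2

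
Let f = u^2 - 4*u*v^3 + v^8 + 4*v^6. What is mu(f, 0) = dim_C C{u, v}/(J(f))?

The Hessian of f at 0 has rank 1. Corank 1: A-series; mu = 7 gives A_7.

7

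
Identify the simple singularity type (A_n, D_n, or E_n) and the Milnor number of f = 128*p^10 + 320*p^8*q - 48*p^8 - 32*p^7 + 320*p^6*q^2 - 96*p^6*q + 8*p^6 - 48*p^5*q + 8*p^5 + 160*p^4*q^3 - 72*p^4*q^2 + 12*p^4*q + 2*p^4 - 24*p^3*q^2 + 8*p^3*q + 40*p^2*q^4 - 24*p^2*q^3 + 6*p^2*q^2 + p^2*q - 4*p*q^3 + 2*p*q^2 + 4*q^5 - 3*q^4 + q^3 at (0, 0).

Type D_{5}, Milnor number mu = 5.

The Hessian of f at 0 is [[0, 0], [0, 0]] with rank 0, so corank 2. A Groebner basis of the Jacobian ideal J(f) in C{p,q} is {p^3 - p^2/4 + q^2/4, p^2/4 + q^3 - q^2/4, p*q + q^2}; counting standard monomials gives mu = 5. Corank 2; j^3 = q*(p + q)^2 has shape L^2 M (L != M), so D-series; mu = 5 gives D_5.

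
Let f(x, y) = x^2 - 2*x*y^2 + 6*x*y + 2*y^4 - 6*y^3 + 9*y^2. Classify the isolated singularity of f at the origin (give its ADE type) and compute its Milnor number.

Type A_{3}, Milnor number mu = 3.

The Hessian of f at 0 is [[2, 6], [6, 18]] with rank 1, so corank 1. A Groebner basis of the Jacobian ideal J(f) in C{x,y} is {x^2 - 9*x - 27*y, x*y + 3*x + 9*y, -x + y^2 - 3*y}; counting standard monomials gives mu = 3. Corank 1: A-series; mu = 3 gives A_3.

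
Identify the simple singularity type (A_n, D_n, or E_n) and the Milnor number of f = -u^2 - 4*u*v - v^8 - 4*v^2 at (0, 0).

Type A_7, Milnor number mu = 7.

The Hessian of f at 0 has rank 1. Corank 1: A-series; mu = 7 gives A_7.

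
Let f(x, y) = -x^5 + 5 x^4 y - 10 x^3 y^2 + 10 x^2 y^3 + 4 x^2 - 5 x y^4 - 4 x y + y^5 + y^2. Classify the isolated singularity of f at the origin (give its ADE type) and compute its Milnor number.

The Hessian of f at 0 has rank 1. Corank 1: A-series; mu = 4 gives A_4.

Type A_{4}, Milnor number mu = 4.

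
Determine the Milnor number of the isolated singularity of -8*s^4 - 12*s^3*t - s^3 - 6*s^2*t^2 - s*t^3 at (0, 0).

The Hessian of f at 0 has rank 0. Corank 2; j^3 = -s^3 is a perfect cube, so E-series; the 4-jet and mu = 7 give E_7.

7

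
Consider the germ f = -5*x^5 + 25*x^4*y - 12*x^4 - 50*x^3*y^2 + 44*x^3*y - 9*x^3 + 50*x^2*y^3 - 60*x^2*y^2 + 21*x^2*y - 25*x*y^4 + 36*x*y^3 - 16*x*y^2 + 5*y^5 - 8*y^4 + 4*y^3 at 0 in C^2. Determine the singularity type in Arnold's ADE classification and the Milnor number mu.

The Hessian of f at 0 has rank 0. Corank 2; j^3 = -(x - y)*(3*x - 2*y)^2 has shape L^2 M (L != M), so D-series; mu = 6 gives D_6.

Type D6, Milnor number mu = 6.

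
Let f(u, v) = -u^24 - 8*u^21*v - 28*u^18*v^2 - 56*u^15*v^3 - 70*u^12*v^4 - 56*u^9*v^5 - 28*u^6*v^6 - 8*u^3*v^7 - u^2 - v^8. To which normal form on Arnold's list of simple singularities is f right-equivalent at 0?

The Hessian of f at 0 has rank 1. Corank 1: A-series; mu = 7 gives A_7.

A7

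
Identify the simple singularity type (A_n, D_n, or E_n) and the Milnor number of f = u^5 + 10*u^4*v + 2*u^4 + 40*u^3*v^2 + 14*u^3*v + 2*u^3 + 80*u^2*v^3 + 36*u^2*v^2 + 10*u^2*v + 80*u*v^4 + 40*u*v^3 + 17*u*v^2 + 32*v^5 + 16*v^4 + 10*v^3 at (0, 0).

Type D4, Milnor number mu = 4.

The Hessian of f at 0 has rank 0. Corank 2; j^3 = (u + 2*v)*(2*u^2 + 6*u*v + 5*v^2) splits into three distinct lines over C (the quadratic factor has nonzero discriminant), so D_4.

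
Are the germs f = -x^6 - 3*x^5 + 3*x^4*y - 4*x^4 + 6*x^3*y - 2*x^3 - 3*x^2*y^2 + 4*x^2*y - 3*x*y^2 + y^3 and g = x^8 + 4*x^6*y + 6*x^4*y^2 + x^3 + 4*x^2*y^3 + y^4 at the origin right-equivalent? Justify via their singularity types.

No.

The Hessian of f at 0 has rank 0. Corank 2; j^3 = -(x - y)*(2*x^2 - 2*x*y + y^2) splits into three distinct lines over C (the quadratic factor has nonzero discriminant), so D_4. The Hessian of g at 0 has rank 0. Corank 2; j^3 = x^3 is a perfect cube, so E-series; the 4-jet and mu = 6 give E_6. f is D_4 but g is E_6, hence not right-equivalent.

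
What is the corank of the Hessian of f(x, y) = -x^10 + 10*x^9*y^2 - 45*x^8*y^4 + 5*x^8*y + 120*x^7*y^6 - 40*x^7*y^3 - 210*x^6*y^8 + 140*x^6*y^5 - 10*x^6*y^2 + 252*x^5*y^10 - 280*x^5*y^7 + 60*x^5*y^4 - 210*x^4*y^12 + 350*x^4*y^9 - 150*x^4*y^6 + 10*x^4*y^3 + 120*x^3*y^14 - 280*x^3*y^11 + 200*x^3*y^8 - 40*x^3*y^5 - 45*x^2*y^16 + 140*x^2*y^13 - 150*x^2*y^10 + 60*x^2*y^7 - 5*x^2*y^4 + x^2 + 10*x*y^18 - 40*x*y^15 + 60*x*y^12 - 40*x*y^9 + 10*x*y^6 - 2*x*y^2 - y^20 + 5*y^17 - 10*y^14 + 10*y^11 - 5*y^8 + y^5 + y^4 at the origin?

Hessian at 0 has rank 1.

1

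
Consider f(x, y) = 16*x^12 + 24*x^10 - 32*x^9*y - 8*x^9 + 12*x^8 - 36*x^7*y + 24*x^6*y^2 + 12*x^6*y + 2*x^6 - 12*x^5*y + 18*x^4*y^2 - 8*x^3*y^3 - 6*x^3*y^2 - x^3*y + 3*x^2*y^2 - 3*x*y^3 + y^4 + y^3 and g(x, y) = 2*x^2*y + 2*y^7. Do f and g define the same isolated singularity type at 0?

No.

The Hessian of f at 0 has rank 0. Corank 2; j^3 = y^3 is a perfect cube, so E-series; the 4-jet and mu = 7 give E_7. The Hessian of g at 0 has rank 0. Corank 2; j^3 = 2*x^2*y has shape L^2 M (L != M), so D-series; mu = 8 gives D_8. f is E_7 but g is D_8, hence not right-equivalent.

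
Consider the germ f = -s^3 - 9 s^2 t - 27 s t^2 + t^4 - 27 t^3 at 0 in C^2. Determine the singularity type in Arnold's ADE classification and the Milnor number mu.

Type E_6, Milnor number mu = 6.

The Hessian of f at 0 has rank 0. Corank 2; j^3 = -(s + 3*t)^3 is a perfect cube, so E-series; the 4-jet and mu = 6 give E_6.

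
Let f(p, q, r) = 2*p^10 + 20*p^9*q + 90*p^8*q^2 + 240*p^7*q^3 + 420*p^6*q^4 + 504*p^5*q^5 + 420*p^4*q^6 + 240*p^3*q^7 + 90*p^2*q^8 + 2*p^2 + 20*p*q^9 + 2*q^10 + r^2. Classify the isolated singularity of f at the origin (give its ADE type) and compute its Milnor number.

Type A_9, Milnor number mu = 9.

The Hessian of f at 0 has rank 2. Corank 1: A-series; mu = 9 gives A_9.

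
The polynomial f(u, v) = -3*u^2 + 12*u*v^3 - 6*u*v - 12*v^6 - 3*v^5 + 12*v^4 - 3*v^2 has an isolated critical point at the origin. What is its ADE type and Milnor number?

Type A_{4}, Milnor number mu = 4.

The Hessian of f at 0 is [[-6, -6], [-6, -6]] with rank 1, so corank 1. A Groebner basis of the Jacobian ideal J(f) in C{u,v} is {-u/2 + v^3 - v/2, u^2 - v^2, u*v + v^2}; counting standard monomials gives mu = 4. Corank 1: A-series; mu = 4 gives A_4.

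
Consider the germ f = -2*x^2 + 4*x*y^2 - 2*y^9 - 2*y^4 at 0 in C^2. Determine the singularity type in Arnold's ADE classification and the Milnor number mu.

Type A_8, Milnor number mu = 8.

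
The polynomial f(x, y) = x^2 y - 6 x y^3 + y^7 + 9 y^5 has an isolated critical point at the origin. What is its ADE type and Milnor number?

The Hessian of f at 0 is [[0, 0], [0, 0]] with rank 0, so corank 2. A Groebner basis of the Jacobian ideal J(f) in C{x,y} is {x^2*y^2 + 9*x^2/7 - 27*x*y^2/7, x^3 + 27*x^2/7 - 81*x*y^2/7, -x*y/3 + y^3}; counting standard monomials gives mu = 8. Corank 2; j^3 = x^2*y has shape L^2 M (L != M), so D-series; mu = 8 gives D_8.

Type D8, Milnor number mu = 8.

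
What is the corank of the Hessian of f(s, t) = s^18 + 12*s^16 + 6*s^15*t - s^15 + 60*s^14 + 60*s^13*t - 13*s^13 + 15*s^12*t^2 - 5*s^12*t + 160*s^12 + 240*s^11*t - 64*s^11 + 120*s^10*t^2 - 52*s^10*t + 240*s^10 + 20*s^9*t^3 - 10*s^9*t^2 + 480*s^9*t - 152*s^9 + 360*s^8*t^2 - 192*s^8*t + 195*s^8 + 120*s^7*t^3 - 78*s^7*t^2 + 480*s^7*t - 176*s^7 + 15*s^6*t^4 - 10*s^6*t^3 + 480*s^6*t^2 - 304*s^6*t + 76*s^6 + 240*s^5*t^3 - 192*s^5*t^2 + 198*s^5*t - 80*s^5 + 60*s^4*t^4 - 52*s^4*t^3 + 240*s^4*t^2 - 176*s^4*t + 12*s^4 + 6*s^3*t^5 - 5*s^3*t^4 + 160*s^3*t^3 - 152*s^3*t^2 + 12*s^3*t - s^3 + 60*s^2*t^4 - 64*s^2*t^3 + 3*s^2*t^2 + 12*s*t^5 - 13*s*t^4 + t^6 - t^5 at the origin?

2

The Hessian at 0 is [[0, 0], [0, 0]] of rank 0; hence corank 2.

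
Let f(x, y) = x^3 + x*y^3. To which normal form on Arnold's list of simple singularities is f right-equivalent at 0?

E7

The Hessian of f at 0 has rank 0. Corank 2; j^3 = x^3 is a perfect cube, so E-series; the 4-jet and mu = 7 give E_7.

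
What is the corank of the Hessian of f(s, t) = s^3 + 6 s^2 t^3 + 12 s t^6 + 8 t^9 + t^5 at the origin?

The Hessian at 0 is [[0, 0], [0, 0]] of rank 0; hence corank 2.

2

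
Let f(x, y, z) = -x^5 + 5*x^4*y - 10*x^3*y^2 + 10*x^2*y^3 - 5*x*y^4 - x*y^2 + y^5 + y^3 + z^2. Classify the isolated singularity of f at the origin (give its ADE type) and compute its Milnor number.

The Hessian of f at 0 has rank 1. Corank 2; j^3 = -y^2*(x - y) has shape L^2 M (L != M), so D-series; mu = 6 gives D_6.

Type D_6, Milnor number mu = 6.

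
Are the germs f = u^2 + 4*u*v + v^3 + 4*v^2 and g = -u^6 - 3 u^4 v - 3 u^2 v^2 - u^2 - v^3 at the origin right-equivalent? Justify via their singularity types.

The Hessian of f at 0 is [[2, 4], [4, 8]] with rank 1, so corank 1. A Groebner basis of the Jacobian ideal J(f) in C{u,v} is {v^2, u + 2*v}; counting standard monomials gives mu = 2. Corank 1: A-series; mu = 2 gives A_2. The Hessian of g at 0 is [[-2, 0], [0, 0]] with rank 1, so corank 1. A Groebner basis of the Jacobian ideal J(g) in C{u,v} is {v^2, u}; counting standard monomials gives mu = 2. Corank 1: A-series; mu = 2 gives A_2. Both have type A_2, hence right-equivalent.

Yes.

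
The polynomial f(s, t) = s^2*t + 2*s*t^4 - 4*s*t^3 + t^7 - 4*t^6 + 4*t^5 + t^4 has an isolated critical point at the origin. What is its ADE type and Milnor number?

The Hessian of f at 0 has rank 0. Corank 2; j^3 = s^2*t has shape L^2 M (L != M), so D-series; mu = 5 gives D_5.

Type D_5, Milnor number mu = 5.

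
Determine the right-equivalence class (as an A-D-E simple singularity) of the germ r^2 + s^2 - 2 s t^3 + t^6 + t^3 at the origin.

The Hessian of f at 0 has rank 2. Corank 1: A-series; mu = 2 gives A_2.

A_{2}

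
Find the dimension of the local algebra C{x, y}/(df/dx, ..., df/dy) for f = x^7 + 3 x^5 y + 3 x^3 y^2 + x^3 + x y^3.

7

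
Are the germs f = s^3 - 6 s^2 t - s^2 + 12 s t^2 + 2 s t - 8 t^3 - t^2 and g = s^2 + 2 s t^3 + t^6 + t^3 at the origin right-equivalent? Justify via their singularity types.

Yes.

The Hessian of f at 0 has rank 1. Corank 1: A-series; mu = 2 gives A_2. The Hessian of g at 0 has rank 1. Corank 1: A-series; mu = 2 gives A_2. Both have type A_2, hence right-equivalent.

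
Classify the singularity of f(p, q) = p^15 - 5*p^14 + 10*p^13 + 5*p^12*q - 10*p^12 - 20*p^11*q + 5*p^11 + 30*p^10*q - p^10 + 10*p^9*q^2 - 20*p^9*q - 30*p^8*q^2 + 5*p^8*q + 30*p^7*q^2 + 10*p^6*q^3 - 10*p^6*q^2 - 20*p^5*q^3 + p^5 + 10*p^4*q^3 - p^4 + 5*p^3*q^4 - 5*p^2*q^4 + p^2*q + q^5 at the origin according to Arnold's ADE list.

D6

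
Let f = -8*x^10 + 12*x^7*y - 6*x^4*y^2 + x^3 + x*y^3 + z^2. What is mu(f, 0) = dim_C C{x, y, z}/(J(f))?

7

The Hessian of f at 0 has rank 1. Corank 2; j^3 = x^3 is a perfect cube, so E-series; the 4-jet and mu = 7 give E_7.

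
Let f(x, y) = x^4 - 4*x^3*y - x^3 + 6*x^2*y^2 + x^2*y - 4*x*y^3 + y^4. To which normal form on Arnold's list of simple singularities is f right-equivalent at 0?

The Hessian of f at 0 has rank 0. Corank 2; j^3 = -x^2*(x - y) has shape L^2 M (L != M), so D-series; mu = 5 gives D_5.

D_{5}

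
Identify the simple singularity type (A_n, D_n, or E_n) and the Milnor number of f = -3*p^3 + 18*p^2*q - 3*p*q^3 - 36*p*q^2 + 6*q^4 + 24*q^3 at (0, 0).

The Hessian of f at 0 is [[0, 0], [0, 0]] with rank 0, so corank 2. A Groebner basis of the Jacobian ideal J(f) in C{p,q} is {p^3 - 6*p^2*q - 48*p^2 + 192*p*q - 192*q^2, 6*p^2 + p*q^2 - 24*p*q + 24*q^2, 3*p^2 - 12*p*q + q^3 + 12*q^2}; counting standard monomials gives mu = 7. Corank 2; j^3 = -3*(p - 2*q)^3 is a perfect cube, so E-series; the 4-jet and mu = 7 give E_7.

Type E7, Milnor number mu = 7.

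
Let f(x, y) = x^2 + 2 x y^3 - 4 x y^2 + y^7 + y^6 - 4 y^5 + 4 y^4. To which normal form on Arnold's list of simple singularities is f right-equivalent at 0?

The Hessian of f at 0 has rank 1. Corank 1: A-series; mu = 6 gives A_6.

A6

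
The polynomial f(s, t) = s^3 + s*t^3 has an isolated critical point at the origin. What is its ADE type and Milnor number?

Type E_{7}, Milnor number mu = 7.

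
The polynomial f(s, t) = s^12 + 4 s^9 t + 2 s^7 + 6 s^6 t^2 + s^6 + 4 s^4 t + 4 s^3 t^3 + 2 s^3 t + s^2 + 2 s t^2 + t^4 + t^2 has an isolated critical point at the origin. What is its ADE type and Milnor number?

Type A1, Milnor number mu = 1.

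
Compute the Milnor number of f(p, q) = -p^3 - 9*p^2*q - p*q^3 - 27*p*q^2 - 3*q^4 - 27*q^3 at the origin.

7

The Hessian of f at 0 is [[0, 0], [0, 0]] with rank 0, so corank 2. A Groebner basis of the Jacobian ideal J(f) in C{p,q} is {p^3 + 9*p^2*q + 162*p^2 + 972*p*q + 1458*q^2, -9*p^2 + p*q^2 - 54*p*q - 81*q^2, 3*p^2 + 18*p*q + q^3 + 27*q^2}; counting standard monomials gives mu = 7. Corank 2; j^3 = -(p + 3*q)^3 is a perfect cube, so E-series; the 4-jet and mu = 7 give E_7.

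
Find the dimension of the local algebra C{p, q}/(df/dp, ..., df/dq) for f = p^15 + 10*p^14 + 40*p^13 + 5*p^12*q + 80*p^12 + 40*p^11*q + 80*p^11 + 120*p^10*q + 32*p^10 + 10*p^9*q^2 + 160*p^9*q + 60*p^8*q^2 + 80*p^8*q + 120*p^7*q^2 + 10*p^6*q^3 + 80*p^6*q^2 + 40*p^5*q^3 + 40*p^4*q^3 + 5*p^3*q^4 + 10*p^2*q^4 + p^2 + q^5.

The Hessian of f at 0 is [[2, 0], [0, 0]] with rank 1, so corank 1. A Groebner basis of the Jacobian ideal J(f) in C{p,q} is {q^4, p}; counting standard monomials gives mu = 4. Corank 1: A-series; mu = 4 gives A_4.

4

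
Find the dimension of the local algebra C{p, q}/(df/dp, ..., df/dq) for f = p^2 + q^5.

4

The Hessian of f at 0 is [[2, 0], [0, 0]] with rank 1, so corank 1. A Groebner basis of the Jacobian ideal J(f) in C{p,q} is {q^4, p}; counting standard monomials gives mu = 4. Corank 1: A-series; mu = 4 gives A_4.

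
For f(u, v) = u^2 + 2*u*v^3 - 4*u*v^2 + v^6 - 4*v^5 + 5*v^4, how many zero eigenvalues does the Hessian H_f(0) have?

The Hessian at 0 is [[2, 0], [0, 0]] of rank 1; hence corank 1.

1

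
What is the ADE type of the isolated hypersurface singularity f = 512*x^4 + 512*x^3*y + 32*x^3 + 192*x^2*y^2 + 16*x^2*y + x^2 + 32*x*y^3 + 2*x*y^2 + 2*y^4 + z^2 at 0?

A3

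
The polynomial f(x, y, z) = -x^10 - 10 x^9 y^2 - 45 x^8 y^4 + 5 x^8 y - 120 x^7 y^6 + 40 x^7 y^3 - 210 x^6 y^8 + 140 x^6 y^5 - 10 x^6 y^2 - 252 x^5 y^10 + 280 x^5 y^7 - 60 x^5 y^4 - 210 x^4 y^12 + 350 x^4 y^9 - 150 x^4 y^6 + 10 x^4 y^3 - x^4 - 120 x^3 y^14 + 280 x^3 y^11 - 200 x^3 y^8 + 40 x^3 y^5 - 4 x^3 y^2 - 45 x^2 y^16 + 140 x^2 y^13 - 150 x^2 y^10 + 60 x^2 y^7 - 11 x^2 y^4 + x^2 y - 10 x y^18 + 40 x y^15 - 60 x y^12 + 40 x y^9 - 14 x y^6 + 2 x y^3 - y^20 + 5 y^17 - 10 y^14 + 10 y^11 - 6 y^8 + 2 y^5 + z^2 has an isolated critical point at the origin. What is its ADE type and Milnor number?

Type D_6, Milnor number mu = 6.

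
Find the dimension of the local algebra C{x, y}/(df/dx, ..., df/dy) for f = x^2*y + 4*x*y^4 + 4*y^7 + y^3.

The Hessian of f at 0 is [[0, 0], [0, 0]] with rank 0, so corank 2. A Groebner basis of the Jacobian ideal J(f) in C{x,y} is {y^3, x^2 + 3*y^2, x*y}; counting standard monomials gives mu = 4. Corank 2; j^3 = y*(x^2 + y^2) splits into three distinct lines over C (the quadratic factor has nonzero discriminant), so D_4.

4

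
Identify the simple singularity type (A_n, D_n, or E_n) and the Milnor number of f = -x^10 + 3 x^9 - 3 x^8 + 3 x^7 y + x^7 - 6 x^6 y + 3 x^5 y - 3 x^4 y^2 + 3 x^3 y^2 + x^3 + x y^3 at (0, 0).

The Hessian of f at 0 has rank 0. Corank 2; j^3 = x^3 is a perfect cube, so E-series; the 4-jet and mu = 7 give E_7.

Type E_{7}, Milnor number mu = 7.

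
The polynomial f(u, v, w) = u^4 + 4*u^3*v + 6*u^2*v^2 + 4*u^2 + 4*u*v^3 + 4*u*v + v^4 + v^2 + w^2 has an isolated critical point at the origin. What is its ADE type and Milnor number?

Type A_{3}, Milnor number mu = 3.

The Hessian of f at 0 has rank 2. Corank 1: A-series; mu = 3 gives A_3.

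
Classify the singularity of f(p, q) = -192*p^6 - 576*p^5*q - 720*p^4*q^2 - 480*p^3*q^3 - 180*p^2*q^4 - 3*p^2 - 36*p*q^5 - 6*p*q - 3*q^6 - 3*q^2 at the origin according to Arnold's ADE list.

The Hessian of f at 0 is [[-6, -6], [-6, -6]] with rank 1, so corank 1. A Groebner basis of the Jacobian ideal J(f) in C{p,q} is {q^5, p + q}; counting standard monomials gives mu = 5. Corank 1: A-series; mu = 5 gives A_5.

A5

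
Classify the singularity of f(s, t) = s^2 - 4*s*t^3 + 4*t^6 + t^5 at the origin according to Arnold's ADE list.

A4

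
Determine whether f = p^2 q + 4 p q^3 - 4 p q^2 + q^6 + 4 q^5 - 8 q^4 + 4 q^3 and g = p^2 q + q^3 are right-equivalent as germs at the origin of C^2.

No.

The Hessian of f at 0 is [[0, 0], [0, 0]] with rank 0, so corank 2. A Groebner basis of the Jacobian ideal J(f) in C{p,q} is {p^3 + 4*p^2 - 4*p*q^2 - 16*p*q + 16*q^2, p^2*q + 2*p^2/3 - 8*p*q^2/3 - 10*p*q/3 + 4*q^2, p*q/2 + q^3 - q^2}; counting standard monomials gives mu = 7. Corank 2; j^3 = q*(p - 2*q)^2 has shape L^2 M (L != M), so D-series; mu = 7 gives D_7. The Hessian of g at 0 is [[0, 0], [0, 0]] with rank 0, so corank 2. A Groebner basis of the Jacobian ideal J(g) in C{p,q} is {q^3, p^2 + 3*q^2, p*q}; counting standard monomials gives mu = 4. Corank 2; j^3 = q*(p^2 + q^2) splits into three distinct lines over C (the quadratic factor has nonzero discriminant), so D_4. f is D_7 but g is D_4, hence not right-equivalent.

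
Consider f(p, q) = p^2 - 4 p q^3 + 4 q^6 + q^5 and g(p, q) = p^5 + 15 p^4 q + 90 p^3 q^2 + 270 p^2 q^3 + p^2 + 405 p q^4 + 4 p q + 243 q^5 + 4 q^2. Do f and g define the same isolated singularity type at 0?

Yes.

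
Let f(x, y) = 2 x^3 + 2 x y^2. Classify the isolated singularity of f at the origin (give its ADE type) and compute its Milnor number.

The Hessian of f at 0 has rank 0. Corank 2; j^3 = 2*x*(x^2 + y^2) splits into three distinct lines over C (the quadratic factor has nonzero discriminant), so D_4.

Type D_{4}, Milnor number mu = 4.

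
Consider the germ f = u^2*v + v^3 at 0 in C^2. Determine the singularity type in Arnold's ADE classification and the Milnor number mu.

Type D_{4}, Milnor number mu = 4.

The Hessian of f at 0 is [[0, 0], [0, 0]] with rank 0, so corank 2. A Groebner basis of the Jacobian ideal J(f) in C{u,v} is {v^3, u^2 + 3*v^2, u*v}; counting standard monomials gives mu = 4. Corank 2; j^3 = v*(u^2 + v^2) splits into three distinct lines over C (the quadratic factor has nonzero discriminant), so D_4.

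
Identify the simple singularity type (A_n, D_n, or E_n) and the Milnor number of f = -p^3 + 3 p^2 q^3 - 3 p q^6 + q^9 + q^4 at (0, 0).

The Hessian of f at 0 is [[0, 0], [0, 0]] with rank 0, so corank 2. A Groebner basis of the Jacobian ideal J(f) in C{p,q} is {q^3, p^2}; counting standard monomials gives mu = 6. Corank 2; j^3 = -p^3 is a perfect cube, so E-series; the 4-jet and mu = 6 give E_6.

Type E_{6}, Milnor number mu = 6.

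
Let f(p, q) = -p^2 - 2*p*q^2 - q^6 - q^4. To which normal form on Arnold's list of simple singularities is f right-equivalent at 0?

The Hessian of f at 0 has rank 1. Corank 1: A-series; mu = 5 gives A_5.

A5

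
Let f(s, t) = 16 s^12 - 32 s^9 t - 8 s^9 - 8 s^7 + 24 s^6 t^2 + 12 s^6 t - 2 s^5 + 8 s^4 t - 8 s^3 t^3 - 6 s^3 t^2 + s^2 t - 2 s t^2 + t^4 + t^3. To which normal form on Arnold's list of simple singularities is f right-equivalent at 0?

D5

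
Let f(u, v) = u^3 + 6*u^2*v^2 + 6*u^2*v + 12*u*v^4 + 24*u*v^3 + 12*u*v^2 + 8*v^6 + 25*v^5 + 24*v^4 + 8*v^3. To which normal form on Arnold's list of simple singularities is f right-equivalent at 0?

E_{8}

The Hessian of f at 0 has rank 0. Corank 2; j^3 = (u + 2*v)^3 is a perfect cube, so E-series; the 5-jet and mu = 8 give E_8.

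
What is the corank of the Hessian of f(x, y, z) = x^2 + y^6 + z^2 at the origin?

1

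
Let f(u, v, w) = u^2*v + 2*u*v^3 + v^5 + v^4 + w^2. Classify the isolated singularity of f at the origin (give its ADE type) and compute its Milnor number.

Type D_5, Milnor number mu = 5.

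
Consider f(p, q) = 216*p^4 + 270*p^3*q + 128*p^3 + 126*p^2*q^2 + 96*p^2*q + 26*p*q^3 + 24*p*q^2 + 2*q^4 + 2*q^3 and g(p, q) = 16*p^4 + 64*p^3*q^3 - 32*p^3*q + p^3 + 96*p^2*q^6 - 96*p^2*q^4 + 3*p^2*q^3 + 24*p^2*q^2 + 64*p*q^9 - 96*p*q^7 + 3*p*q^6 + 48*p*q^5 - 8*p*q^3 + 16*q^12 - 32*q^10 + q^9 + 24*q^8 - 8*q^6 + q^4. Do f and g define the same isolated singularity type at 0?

No.

The Hessian of f at 0 has rank 0. Corank 2; j^3 = 2*(4*p + q)^3 is a perfect cube, so E-series; the 4-jet and mu = 7 give E_7. The Hessian of g at 0 has rank 0. Corank 2; j^3 = p^3 is a perfect cube, so E-series; the 4-jet and mu = 6 give E_6. f is E_7 but g is E_6, hence not right-equivalent.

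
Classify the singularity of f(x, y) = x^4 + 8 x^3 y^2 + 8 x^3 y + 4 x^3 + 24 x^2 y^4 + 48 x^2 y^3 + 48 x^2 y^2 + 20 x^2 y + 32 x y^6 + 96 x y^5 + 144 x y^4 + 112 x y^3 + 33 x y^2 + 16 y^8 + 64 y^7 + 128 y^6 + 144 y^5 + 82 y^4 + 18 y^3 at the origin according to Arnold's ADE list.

D5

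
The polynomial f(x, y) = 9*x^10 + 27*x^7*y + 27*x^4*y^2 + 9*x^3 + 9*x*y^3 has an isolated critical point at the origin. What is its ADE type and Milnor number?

The Hessian of f at 0 has rank 0. Corank 2; j^3 = 9*x^3 is a perfect cube, so E-series; the 4-jet and mu = 7 give E_7.

Type E_{7}, Milnor number mu = 7.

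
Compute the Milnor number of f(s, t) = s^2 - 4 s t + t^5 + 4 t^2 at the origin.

The Hessian of f at 0 has rank 1. Corank 1: A-series; mu = 4 gives A_4.

4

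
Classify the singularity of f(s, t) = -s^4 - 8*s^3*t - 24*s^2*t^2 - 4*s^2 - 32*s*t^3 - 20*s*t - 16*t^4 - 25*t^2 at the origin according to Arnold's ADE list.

A_{3}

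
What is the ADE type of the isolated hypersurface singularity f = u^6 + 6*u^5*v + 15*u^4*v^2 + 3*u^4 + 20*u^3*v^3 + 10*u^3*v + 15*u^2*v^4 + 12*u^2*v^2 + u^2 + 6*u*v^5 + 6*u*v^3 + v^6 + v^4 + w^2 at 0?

The Hessian of f at 0 has rank 2. Corank 1: A-series; mu = 3 gives A_3.

A_3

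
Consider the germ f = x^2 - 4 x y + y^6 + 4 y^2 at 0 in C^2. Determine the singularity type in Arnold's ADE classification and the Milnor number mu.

The Hessian of f at 0 has rank 1. Corank 1: A-series; mu = 5 gives A_5.

Type A_{5}, Milnor number mu = 5.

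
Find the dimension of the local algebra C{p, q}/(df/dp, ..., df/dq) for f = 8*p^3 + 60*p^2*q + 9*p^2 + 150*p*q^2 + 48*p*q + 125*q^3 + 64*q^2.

The Hessian of f at 0 is [[18, 48], [48, 128]] with rank 1, so corank 1. A Groebner basis of the Jacobian ideal J(f) in C{p,q} is {q^2, p + 8*q/3}; counting standard monomials gives mu = 2. Corank 1: A-series; mu = 2 gives A_2.

2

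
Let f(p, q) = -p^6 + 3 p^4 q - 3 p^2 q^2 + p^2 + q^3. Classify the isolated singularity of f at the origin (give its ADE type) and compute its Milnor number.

Type A2, Milnor number mu = 2.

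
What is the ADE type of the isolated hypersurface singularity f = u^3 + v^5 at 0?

The Hessian of f at 0 is [[0, 0], [0, 0]] with rank 0, so corank 2. A Groebner basis of the Jacobian ideal J(f) in C{u,v} is {v^4, u^2}; counting standard monomials gives mu = 8. Corank 2; j^3 = u^3 is a perfect cube, so E-series; the 5-jet and mu = 8 give E_8.

E_{8}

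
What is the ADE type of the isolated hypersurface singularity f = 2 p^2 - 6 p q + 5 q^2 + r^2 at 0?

A1

The Hessian of f at 0 has rank 3. Corank 0: nondegenerate Morse point, so A_1.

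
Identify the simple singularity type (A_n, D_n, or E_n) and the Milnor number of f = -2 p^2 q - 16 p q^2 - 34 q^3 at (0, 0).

Type D4, Milnor number mu = 4.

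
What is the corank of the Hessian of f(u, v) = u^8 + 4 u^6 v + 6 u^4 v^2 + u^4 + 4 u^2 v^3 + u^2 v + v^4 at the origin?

Hessian at 0 has rank 0.

2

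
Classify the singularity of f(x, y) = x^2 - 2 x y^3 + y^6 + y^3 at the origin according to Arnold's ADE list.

A2

The Hessian of f at 0 has rank 1. Corank 1: A-series; mu = 2 gives A_2.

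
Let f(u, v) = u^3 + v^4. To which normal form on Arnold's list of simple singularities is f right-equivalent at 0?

The Hessian of f at 0 is [[0, 0], [0, 0]] with rank 0, so corank 2. A Groebner basis of the Jacobian ideal J(f) in C{u,v} is {v^3, u^2}; counting standard monomials gives mu = 6. Corank 2; j^3 = u^3 is a perfect cube, so E-series; the 4-jet and mu = 6 give E_6.

E_{6}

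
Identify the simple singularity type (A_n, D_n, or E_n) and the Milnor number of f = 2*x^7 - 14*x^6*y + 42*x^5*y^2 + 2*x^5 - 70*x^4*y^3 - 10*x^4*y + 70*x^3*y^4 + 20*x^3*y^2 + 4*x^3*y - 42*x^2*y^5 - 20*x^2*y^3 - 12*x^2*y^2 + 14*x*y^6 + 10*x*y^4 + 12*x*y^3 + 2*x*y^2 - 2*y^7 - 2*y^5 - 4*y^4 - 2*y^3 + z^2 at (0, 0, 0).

Type D_{8}, Milnor number mu = 8.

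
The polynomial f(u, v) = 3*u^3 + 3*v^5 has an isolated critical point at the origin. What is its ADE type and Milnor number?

The Hessian of f at 0 is [[0, 0], [0, 0]] with rank 0, so corank 2. A Groebner basis of the Jacobian ideal J(f) in C{u,v} is {v^4, u^2}; counting standard monomials gives mu = 8. Corank 2; j^3 = 3*u^3 is a perfect cube, so E-series; the 5-jet and mu = 8 give E_8.

Type E_{8}, Milnor number mu = 8.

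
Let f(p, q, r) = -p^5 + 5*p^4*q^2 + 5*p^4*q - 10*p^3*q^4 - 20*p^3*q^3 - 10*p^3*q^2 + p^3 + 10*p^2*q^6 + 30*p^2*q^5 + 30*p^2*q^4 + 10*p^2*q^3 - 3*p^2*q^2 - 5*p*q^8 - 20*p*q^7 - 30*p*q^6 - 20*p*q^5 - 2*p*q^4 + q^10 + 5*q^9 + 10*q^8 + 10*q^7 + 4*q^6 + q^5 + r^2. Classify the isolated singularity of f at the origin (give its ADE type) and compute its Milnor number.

Type E_{8}, Milnor number mu = 8.

The Hessian of f at 0 is [[0, 0, 0], [0, 0, 0], [0, 0, 2]] with rank 1, so corank 2. A Groebner basis of the Jacobian ideal J(f) in C{p,q,r} is {p^2/4 + p*q^3 - p*q^2/2, p^2 - 2*p*q^2 + q^4, p^3, p^2*q + p^2/2 - p*q^2, r}; counting standard monomials gives mu = 8. Corank 2; j^3 = p^3 is a perfect cube, so E-series; the 5-jet and mu = 8 give E_8.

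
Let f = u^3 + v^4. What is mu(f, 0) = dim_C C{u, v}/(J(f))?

The Hessian of f at 0 is [[0, 0], [0, 0]] with rank 0, so corank 2. A Groebner basis of the Jacobian ideal J(f) in C{u,v} is {v^3, u^2}; counting standard monomials gives mu = 6. Corank 2; j^3 = u^3 is a perfect cube, so E-series; the 4-jet and mu = 6 give E_6.

6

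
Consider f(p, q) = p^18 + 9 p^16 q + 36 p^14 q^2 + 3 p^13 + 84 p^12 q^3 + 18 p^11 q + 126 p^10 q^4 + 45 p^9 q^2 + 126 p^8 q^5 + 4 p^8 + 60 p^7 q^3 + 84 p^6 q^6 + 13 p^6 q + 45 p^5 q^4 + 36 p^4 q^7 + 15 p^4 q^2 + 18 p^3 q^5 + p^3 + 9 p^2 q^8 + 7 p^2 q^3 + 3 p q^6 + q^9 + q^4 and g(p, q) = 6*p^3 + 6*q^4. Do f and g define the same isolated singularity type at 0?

The Hessian of f at 0 is [[0, 0], [0, 0]] with rank 0, so corank 2. A Groebner basis of the Jacobian ideal J(f) in C{p,q} is {q^3, p^2}; counting standard monomials gives mu = 6. Corank 2; j^3 = p^3 is a perfect cube, so E-series; the 4-jet and mu = 6 give E_6. The Hessian of g at 0 is [[0, 0], [0, 0]] with rank 0, so corank 2. A Groebner basis of the Jacobian ideal J(g) in C{p,q} is {q^3, p^2}; counting standard monomials gives mu = 6. Corank 2; j^3 = 6*p^3 is a perfect cube, so E-series; the 4-jet and mu = 6 give E_6. Both have type E_6, hence right-equivalent.

Yes.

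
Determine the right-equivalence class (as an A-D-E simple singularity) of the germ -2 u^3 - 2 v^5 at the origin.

The Hessian of f at 0 has rank 0. Corank 2; j^3 = -2*u^3 is a perfect cube, so E-series; the 5-jet and mu = 8 give E_8.

E_8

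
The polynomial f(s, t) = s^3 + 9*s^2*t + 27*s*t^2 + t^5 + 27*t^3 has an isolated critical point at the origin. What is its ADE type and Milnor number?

The Hessian of f at 0 has rank 0. Corank 2; j^3 = (s + 3*t)^3 is a perfect cube, so E-series; the 5-jet and mu = 8 give E_8.

Type E_8, Milnor number mu = 8.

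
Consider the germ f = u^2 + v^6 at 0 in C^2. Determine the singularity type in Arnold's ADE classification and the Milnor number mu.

Type A_5, Milnor number mu = 5.

The Hessian of f at 0 has rank 1. Corank 1: A-series; mu = 5 gives A_5.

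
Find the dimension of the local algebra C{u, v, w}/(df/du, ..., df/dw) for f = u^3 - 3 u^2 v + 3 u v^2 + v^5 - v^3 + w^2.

8

The Hessian of f at 0 has rank 1. Corank 2; j^3 = (u - v)^3 is a perfect cube, so E-series; the 5-jet and mu = 8 give E_8.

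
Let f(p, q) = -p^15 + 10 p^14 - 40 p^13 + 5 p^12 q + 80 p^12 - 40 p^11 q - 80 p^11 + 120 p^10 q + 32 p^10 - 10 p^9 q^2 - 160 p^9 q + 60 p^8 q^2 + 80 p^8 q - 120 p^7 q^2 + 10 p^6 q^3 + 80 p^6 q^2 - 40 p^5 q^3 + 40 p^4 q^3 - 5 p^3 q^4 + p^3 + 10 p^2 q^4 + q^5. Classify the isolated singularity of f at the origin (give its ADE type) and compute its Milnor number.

The Hessian of f at 0 has rank 0. Corank 2; j^3 = p^3 is a perfect cube, so E-series; the 5-jet and mu = 8 give E_8.

Type E8, Milnor number mu = 8.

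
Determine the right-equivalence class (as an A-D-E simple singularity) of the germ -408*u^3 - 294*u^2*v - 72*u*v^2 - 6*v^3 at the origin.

D_4

The Hessian of f at 0 has rank 0. Corank 2; j^3 = -6*(4*u + v)*(17*u^2 + 8*u*v + v^2) splits into three distinct lines over C (the quadratic factor has nonzero discriminant), so D_4.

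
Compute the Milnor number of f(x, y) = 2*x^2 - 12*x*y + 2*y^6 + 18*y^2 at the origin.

The Hessian of f at 0 has rank 1. Corank 1: A-series; mu = 5 gives A_5.

5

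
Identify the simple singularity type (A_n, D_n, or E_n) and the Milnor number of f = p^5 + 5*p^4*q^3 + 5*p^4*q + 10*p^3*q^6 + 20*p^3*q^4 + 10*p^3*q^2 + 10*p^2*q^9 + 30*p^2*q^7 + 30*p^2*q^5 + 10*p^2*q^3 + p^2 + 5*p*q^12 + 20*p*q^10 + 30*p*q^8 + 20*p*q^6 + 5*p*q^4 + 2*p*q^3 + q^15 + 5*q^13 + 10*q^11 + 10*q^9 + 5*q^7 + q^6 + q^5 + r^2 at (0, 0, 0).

The Hessian of f at 0 has rank 2. Corank 1: A-series; mu = 4 gives A_4.

Type A4, Milnor number mu = 4.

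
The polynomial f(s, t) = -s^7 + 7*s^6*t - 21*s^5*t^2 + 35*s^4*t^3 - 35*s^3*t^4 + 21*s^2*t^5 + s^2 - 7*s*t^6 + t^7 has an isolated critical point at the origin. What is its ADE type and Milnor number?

The Hessian of f at 0 has rank 1. Corank 1: A-series; mu = 6 gives A_6.

Type A_6, Milnor number mu = 6.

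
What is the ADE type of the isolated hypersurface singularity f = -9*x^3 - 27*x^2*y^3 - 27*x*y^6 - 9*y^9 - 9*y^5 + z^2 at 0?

E8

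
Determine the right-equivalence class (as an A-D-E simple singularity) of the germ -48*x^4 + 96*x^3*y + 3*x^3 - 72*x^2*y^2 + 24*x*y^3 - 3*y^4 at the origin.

The Hessian of f at 0 has rank 0. Corank 2; j^3 = 3*x^3 is a perfect cube, so E-series; the 4-jet and mu = 6 give E_6.

E6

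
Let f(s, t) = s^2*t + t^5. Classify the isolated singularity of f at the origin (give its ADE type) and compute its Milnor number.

The Hessian of f at 0 has rank 0. Corank 2; j^3 = s^2*t has shape L^2 M (L != M), so D-series; mu = 6 gives D_6.

Type D_6, Milnor number mu = 6.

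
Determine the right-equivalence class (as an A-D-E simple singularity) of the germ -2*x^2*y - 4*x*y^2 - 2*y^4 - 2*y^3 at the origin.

The Hessian of f at 0 is [[0, 0], [0, 0]] with rank 0, so corank 2. A Groebner basis of the Jacobian ideal J(f) in C{x,y} is {x^3 - x^2/4 + y^2/4, x^2/4 + y^3 - y^2/4, x*y + y^2}; counting standard monomials gives mu = 5. Corank 2; j^3 = -2*y*(x + y)^2 has shape L^2 M (L != M), so D-series; mu = 5 gives D_5.

D_5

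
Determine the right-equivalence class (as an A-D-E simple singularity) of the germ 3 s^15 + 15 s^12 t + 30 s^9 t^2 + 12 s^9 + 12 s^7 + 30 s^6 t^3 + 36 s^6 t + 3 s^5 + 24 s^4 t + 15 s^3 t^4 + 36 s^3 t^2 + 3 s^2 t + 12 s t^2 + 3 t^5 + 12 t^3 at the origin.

D_6

The Hessian of f at 0 has rank 0. Corank 2; j^3 = 3*t*(s + 2*t)^2 has shape L^2 M (L != M), so D-series; mu = 6 gives D_6.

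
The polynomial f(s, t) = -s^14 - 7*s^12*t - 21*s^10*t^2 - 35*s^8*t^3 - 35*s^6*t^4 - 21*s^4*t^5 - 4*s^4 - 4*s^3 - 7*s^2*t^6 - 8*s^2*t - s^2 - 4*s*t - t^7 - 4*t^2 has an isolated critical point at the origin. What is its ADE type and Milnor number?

Type A6, Milnor number mu = 6.

The Hessian of f at 0 is [[-2, -4], [-4, -8]] with rank 1, so corank 1. A Groebner basis of the Jacobian ideal J(f) in C{s,t} is {7*s*t/48 - 5*s/384 + t^4 + t^3/3 + 3*t^2/16 - 5*t/192, s*t^2 - s*t/3 + s/48 + 2*t^3/3 - t^2/2 + t/24, s^2 + s/2 + t}; counting standard monomials gives mu = 6. Corank 1: A-series; mu = 6 gives A_6.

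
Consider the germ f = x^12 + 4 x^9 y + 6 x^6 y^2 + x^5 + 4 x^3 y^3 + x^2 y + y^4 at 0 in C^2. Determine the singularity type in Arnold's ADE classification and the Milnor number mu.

The Hessian of f at 0 has rank 0. Corank 2; j^3 = x^2*y has shape L^2 M (L != M), so D-series; mu = 5 gives D_5.

Type D_5, Milnor number mu = 5.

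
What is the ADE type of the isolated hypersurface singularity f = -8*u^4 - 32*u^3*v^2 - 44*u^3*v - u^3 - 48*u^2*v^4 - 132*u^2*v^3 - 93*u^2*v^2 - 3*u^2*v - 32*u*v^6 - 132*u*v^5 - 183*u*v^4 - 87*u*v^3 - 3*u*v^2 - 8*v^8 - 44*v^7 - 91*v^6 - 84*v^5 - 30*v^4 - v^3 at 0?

E_{7}

The Hessian of f at 0 is [[0, 0], [0, 0]] with rank 0, so corank 2. A Groebner basis of the Jacobian ideal J(f) in C{u,v} is {u^2/3 + 2*u*v/3 + v^4 + v^3/9 + v^2/3, u^3 + 2*u^2/3 + 4*u*v/3 + 11*v^3/9 + 2*v^2/3, u^2*v - u^2/3 - 2*u*v/3 - 10*v^3/9 - v^2/3, u^2/9 + u*v^2 + 2*u*v/9 + 28*v^3/27 + v^2/9}; counting standard monomials gives mu = 7. Corank 2; j^3 = -(u + v)^3 is a perfect cube, so E-series; the 4-jet and mu = 7 give E_7.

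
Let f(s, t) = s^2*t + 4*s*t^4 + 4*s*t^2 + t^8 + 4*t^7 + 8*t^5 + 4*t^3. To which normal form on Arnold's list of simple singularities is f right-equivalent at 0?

The Hessian of f at 0 has rank 0. Corank 2; j^3 = t*(s + 2*t)^2 has shape L^2 M (L != M), so D-series; mu = 9 gives D_9.

D_{9}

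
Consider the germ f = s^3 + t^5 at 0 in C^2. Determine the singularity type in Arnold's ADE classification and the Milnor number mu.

Type E_{8}, Milnor number mu = 8.

The Hessian of f at 0 is [[0, 0], [0, 0]] with rank 0, so corank 2. A Groebner basis of the Jacobian ideal J(f) in C{s,t} is {t^4, s^2}; counting standard monomials gives mu = 8. Corank 2; j^3 = s^3 is a perfect cube, so E-series; the 5-jet and mu = 8 give E_8.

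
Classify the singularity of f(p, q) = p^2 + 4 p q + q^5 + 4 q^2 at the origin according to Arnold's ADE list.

A_{4}

The Hessian of f at 0 has rank 1. Corank 1: A-series; mu = 4 gives A_4.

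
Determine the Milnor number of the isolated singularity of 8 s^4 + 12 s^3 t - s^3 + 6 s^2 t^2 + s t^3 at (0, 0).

The Hessian of f at 0 has rank 0. Corank 2; j^3 = -s^3 is a perfect cube, so E-series; the 4-jet and mu = 7 give E_7.

7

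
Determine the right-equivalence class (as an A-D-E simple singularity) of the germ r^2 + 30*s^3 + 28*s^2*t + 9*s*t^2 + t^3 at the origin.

D_{4}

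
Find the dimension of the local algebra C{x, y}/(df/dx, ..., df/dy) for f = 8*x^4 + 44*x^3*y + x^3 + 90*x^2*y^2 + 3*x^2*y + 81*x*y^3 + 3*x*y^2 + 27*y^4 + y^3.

The Hessian of f at 0 is [[0, 0], [0, 0]] with rank 0, so corank 2. A Groebner basis of the Jacobian ideal J(f) in C{x,y} is {3*x^2/4 + 3*x*y/2 + y^4 + y^3/4 + 3*y^2/4, x^3 + 15*x^2/4 + 15*x*y/2 + 9*y^3/4 + 15*y^2/4, x^2*y - 9*x^2/4 - 9*x*y/2 - 7*y^3/4 - 9*y^2/4, x^2 + x*y^2 + 2*x*y + 4*y^3/3 + y^2}; counting standard monomials gives mu = 7. Corank 2; j^3 = (x + y)^3 is a perfect cube, so E-series; the 4-jet and mu = 7 give E_7.

7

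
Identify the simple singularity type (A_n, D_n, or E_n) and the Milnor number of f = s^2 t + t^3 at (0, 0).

Type D_4, Milnor number mu = 4.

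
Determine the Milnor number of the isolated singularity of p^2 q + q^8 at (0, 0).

The Hessian of f at 0 is [[0, 0], [0, 0]] with rank 0, so corank 2. A Groebner basis of the Jacobian ideal J(f) in C{p,q} is {p^2/8 + q^7, p^3, p*q}; counting standard monomials gives mu = 9. Corank 2; j^3 = p^2*q has shape L^2 M (L != M), so D-series; mu = 9 gives D_9.

9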